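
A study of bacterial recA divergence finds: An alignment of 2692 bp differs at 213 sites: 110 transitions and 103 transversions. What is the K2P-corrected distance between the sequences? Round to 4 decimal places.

0.0838

P = 110/2692 ≈ 0.040862 and Q = 103/2692 ≈ 0.038262.
Under the Kimura two-parameter model, d = −½ ln(1 − 2P − Q) − ¼ ln(1 − 2Q).
1 − 2P − Q = 0.880014, giving −½ ln(0.880014) = 0.063909.
1 − 2Q = 0.923476, giving −¼ ln(0.923476) = 0.019903.
d = 0.063909 + 0.019903 = 0.083812.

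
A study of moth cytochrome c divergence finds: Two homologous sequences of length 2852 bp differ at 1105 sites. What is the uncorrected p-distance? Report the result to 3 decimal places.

0.387

p = 1105/2852 = 0.387447… ≈ 0.387 (to 3 d.p.).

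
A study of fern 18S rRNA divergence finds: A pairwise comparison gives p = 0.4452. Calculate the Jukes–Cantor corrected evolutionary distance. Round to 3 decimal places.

d = −(3/4) ln(1 − 4p/3) = −0.75 ln(1 − 0.5936) = −0.75 ln(0.4064)
  = −0.75 × (-0.900417) = 0.675313 substitutions/site.

0.675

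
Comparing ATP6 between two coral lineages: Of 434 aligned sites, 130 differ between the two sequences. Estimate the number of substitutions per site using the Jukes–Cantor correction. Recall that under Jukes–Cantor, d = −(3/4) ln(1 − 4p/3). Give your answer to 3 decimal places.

0.382

p = 130/434 ≈ 0.299539.
d = −(3/4) ln(1 − 4p/3) = −0.75 ln(1 − 0.399385) = −0.75 ln(0.600615)
  = −0.75 × (-0.509801) = 0.382351 substitutions/site.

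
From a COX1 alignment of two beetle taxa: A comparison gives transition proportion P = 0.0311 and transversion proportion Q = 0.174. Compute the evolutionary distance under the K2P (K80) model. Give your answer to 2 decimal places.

0.24

Under the Kimura two-parameter model, d = −½ ln(1 − 2P − Q) − ¼ ln(1 − 2Q).
1 − 2P − Q = 0.7638, giving −½ ln(0.7638) = 0.134725.
1 − 2Q = 0.652, giving −¼ ln(0.652) = 0.106928.
d = 0.134725 + 0.106928 = 0.241653.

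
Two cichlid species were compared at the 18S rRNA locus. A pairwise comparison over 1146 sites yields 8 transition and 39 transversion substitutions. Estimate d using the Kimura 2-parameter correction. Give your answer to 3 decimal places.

0.042

P = 8/1146 ≈ 0.006981 and Q = 39/1146 ≈ 0.034031.
Under the Kimura two-parameter model, d = −½ ln(1 − 2P − Q) − ¼ ln(1 − 2Q).
1 − 2P − Q = 0.952007, giving −½ ln(0.952007) = 0.024591.
1 − 2Q = 0.931938, giving −¼ ln(0.931938) = 0.017622.
d = 0.024591 + 0.017622 = 0.042213.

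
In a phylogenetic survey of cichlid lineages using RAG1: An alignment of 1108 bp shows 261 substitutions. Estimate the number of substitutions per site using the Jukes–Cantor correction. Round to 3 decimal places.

p = 261/1108 ≈ 0.23556.
d = −(3/4) ln(1 − 4p/3) = −0.75 ln(1 − 0.31408) = −0.75 ln(0.68592)
  = −0.75 × (-0.376994) = 0.282746 substitutions/site.

0.283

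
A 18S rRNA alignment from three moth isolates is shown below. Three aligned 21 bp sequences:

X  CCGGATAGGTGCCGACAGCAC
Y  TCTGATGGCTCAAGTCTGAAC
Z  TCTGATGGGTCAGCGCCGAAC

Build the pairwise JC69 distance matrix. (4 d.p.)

d(X,Y) = 0.7557, d(X,Z) = 0.7557, d(Y,Z) = 0.2865

X–Y: 10/21 sites differ → p ≈ 0.47619, d = −0.75 ln(1 − 0.63492) = 0.755729 ≈ 0.7557.
X–Z: 10/21 sites differ → p ≈ 0.47619, d = −0.75 ln(1 − 0.63492) = 0.755729 ≈ 0.7557.
Y–Z: 5/21 sites differ → p ≈ 0.238095, d = −0.75 ln(1 − 0.31746) = 0.286451 ≈ 0.2865.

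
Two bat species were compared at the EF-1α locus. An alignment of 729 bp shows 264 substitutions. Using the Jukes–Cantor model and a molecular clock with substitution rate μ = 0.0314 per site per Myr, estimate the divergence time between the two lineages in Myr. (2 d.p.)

p = 264/729 ≈ 0.36214.
d = −(3/4) ln(1 − 4p/3) = −0.75 ln(1 − 0.482853) = −0.75 ln(0.517147)
  = −0.75 × (-0.659428) = 0.494571 substitutions/site.
Under a molecular clock d = 2μt, so t = d/(2μ) = 0.494571 / (2 × 0.0314) = 7.88 Myr.

7.88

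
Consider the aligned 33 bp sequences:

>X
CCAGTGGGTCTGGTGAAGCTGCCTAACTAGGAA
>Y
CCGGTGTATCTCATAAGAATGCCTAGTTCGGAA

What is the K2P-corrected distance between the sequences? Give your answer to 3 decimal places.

0.535

Of 33 sites, 8 differences are transitions and 4 are transversions, so P = 8/33 ≈ 0.242424 and Q = 4/33 ≈ 0.121212.
Under the Kimura two-parameter model, d = −½ ln(1 − 2P − Q) − ¼ ln(1 − 2Q).
1 − 2P − Q = 0.39394, giving −½ ln(0.39394) = 0.465778.
1 − 2Q = 0.757576, giving −¼ ln(0.757576) = 0.069408.
d = 0.465778 + 0.069408 = 0.535186.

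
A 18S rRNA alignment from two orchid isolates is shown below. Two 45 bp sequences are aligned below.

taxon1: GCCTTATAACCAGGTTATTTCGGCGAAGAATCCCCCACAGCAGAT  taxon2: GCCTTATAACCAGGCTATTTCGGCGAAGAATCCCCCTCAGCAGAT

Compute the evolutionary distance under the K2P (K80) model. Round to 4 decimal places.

Of 45 sites, 1 differences are transitions and 1 are transversions, so P = 1/45 ≈ 0.022222 and Q = 1/45 ≈ 0.022222.
Under the Kimura two-parameter model, d = −½ ln(1 − 2P − Q) − ¼ ln(1 − 2Q).
1 − 2P − Q = 0.933334, giving −½ ln(0.933334) = 0.034496.
1 − 2Q = 0.955556, giving −¼ ln(0.955556) = 0.011365.
d = 0.034496 + 0.011365 = 0.045861.

0.0459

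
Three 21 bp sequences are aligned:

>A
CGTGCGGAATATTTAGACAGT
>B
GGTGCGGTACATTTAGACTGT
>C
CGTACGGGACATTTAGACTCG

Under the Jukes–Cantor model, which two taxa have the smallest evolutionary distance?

A and B

A–B: 4/21 differ, p = 0.190, d = 0.220.
A–C: 6/21 differ, p = 0.286, d = 0.360.
B–C: 5/21 differ, p = 0.238, d = 0.286.
The smallest distance is between A and B.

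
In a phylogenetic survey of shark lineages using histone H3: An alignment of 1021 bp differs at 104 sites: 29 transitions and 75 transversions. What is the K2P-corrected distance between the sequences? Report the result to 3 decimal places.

0.110

P = 29/1021 ≈ 0.028404 and Q = 75/1021 ≈ 0.073457.
Under the Kimura two-parameter model, d = −½ ln(1 − 2P − Q) − ¼ ln(1 − 2Q).
1 − 2P − Q = 0.869735, giving −½ ln(0.869735) = 0.069783.
1 − 2Q = 0.853086, giving −¼ ln(0.853086) = 0.039724.
d = 0.069783 + 0.039724 = 0.109507.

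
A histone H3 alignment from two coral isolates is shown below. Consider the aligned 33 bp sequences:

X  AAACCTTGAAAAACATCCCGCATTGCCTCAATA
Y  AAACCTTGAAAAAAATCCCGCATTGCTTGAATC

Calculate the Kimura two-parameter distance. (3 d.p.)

Of 33 sites, 1 differences are transitions and 3 are transversions, so P = 1/33 ≈ 0.030303 and Q = 3/33 ≈ 0.090909.
Under the Kimura two-parameter model, d = −½ ln(1 − 2P − Q) − ¼ ln(1 − 2Q).
1 − 2P − Q = 0.848485, giving −½ ln(0.848485) = 0.082151.
1 − 2Q = 0.818182, giving −¼ ln(0.818182) = 0.050168.
d = 0.082151 + 0.050168 = 0.132319.

0.132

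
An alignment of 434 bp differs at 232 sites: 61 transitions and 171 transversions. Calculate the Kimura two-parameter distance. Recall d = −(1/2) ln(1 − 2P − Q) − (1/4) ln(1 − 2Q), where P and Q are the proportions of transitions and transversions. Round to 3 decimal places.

0.950

P = 61/434 ≈ 0.140553 and Q = 171/434 ≈ 0.394009.
Under the Kimura two-parameter model, d = −½ ln(1 − 2P − Q) − ¼ ln(1 − 2Q).
1 − 2P − Q = 0.324885, giving −½ ln(0.324885) = 0.562142.
1 − 2Q = 0.211982, giving −¼ ln(0.211982) = 0.387813.
d = 0.562142 + 0.387813 = 0.949955.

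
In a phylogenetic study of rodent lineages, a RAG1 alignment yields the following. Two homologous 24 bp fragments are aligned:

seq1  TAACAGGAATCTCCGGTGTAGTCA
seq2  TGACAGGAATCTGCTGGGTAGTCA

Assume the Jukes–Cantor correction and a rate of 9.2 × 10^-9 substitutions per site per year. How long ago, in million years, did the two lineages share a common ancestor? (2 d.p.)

The sequences differ at 4 of 24 sites (2, 13, 15, 17), so p = 4/24 ≈ 0.166667.
d = −(3/4) ln(1 − 4p/3) = −0.75 ln(1 − 0.222223) = −0.75 ln(0.777777)
  = −0.75 × (-0.251315) = 0.188486 substitutions/site.
Under a molecular clock d = 2μt, so t = d/(2μ) = 0.188486 / (2 × 9.2 × 10^-9) = 10.24 million years.

10.24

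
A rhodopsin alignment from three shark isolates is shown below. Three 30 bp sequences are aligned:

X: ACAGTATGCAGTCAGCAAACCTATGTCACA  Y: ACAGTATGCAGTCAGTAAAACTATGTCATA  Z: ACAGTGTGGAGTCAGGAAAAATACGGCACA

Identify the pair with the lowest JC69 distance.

X–Y: 3/30 differ, p = 0.100, d = 0.107.
X–Z: 7/30 differ, p = 0.233, d = 0.280.
Y–Z: 7/30 differ, p = 0.233, d = 0.280.
The smallest distance is between X and Y.

X and Y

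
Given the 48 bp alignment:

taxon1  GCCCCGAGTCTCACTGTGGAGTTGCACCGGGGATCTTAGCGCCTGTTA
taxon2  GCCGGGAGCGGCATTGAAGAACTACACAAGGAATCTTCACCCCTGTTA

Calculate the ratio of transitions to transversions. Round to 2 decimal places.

Transitions are A↔G and C↔T; transversions are all other mismatches.
Transitions: 9. Transversions: 8.
R = 9/8 = 1.125 ≈ 1.13 (to 2 d.p.).

1.13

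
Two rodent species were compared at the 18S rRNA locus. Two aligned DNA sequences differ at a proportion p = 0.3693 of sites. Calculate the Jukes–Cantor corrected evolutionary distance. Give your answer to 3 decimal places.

d = −(3/4) ln(1 − 4p/3) = −0.75 ln(1 − 0.4924) = −0.75 ln(0.5076)
  = −0.75 × (-0.678062) = 0.508547 substitutions/site.

0.509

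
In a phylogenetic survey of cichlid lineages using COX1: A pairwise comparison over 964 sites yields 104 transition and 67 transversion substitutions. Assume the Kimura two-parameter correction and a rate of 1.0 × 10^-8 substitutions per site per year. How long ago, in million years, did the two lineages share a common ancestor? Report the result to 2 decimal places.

P = 104/964 ≈ 0.107884 and Q = 67/964 ≈ 0.069502.
Under the Kimura two-parameter model, d = −½ ln(1 − 2P − Q) − ¼ ln(1 − 2Q).
1 − 2P − Q = 0.71473, giving −½ ln(0.71473) = 0.167925.
1 − 2Q = 0.860996, giving −¼ ln(0.860996) = 0.037416.
d = 0.167925 + 0.037416 = 0.205341.
Under a molecular clock d = 2μt, so t = d/(2μ) = 0.205341 / (2 × 1.0 × 10^-8) = 10.27 million years.

10.27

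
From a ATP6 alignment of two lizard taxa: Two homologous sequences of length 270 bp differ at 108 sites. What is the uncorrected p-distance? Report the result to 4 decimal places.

p = 108/270 = 0.4000.

0.4000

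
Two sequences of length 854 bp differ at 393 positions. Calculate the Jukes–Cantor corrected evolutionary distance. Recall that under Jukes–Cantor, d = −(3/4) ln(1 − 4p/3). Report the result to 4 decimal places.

0.7131

p = 393/854 ≈ 0.460187.
d = −(3/4) ln(1 − 4p/3) = −0.75 ln(1 − 0.613583) = −0.75 ln(0.386417)
  = −0.75 × (-0.950838) = 0.713129 substitutions/site.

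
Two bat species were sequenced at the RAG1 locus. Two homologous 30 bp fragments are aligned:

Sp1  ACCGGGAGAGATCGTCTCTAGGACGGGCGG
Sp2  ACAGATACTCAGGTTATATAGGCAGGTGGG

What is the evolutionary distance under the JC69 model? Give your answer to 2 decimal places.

0.82

The sequences differ at 15 of 30 sites, so p = 15/30 = 0.5.
d = −(3/4) ln(1 − 4p/3) = −0.75 ln(1 − 0.666667) = −0.75 ln(0.333333)
  = −0.75 × (-1.098613) = 0.823960 substitutions/site.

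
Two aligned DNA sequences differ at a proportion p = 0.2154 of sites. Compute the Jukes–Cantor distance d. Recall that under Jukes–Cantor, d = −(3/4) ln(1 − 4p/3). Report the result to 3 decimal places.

0.254

d = −(3/4) ln(1 − 4p/3) = −0.75 ln(1 − 0.2872) = −0.75 ln(0.7128)
  = −0.75 × (-0.338554) = 0.253916 substitutions/site.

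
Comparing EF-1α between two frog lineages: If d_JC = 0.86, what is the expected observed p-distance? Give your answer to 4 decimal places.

p = (3/4)(1 − e^(−4d/3)) = 0.75 × (1 − e^(-1.146667)) = 0.75 × (1 − 0.317694) = 0.511730.

0.5117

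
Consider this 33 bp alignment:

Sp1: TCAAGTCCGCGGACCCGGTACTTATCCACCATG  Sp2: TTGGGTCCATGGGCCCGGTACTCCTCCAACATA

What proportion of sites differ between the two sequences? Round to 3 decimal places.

The sequences differ at 10 of 33 positions (sites 2, 3, 4, 9, 10, 13, 23, 24, 29, 33).
p = 10/33 = 0.303030… ≈ 0.303 (to 3 d.p.).

0.303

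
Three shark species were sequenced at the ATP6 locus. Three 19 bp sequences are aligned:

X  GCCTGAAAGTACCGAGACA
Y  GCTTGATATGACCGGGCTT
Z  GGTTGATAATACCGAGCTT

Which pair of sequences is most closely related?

Y and Z

X–Y: 8/19 differ, p = 0.421, d = 0.618.
X–Z: 7/19 differ, p = 0.368, d = 0.507.
Y–Z: 4/19 differ, p = 0.211, d = 0.247.
The smallest distance is between Y and Z.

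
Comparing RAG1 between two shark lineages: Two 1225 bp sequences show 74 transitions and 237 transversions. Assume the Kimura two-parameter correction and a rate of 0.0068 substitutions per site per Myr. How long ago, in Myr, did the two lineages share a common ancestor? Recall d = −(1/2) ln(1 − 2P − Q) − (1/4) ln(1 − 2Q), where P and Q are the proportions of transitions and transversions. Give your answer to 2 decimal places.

22.87

P = 74/1225 ≈ 0.060408 and Q = 237/1225 ≈ 0.193469.
Under the Kimura two-parameter model, d = −½ ln(1 − 2P − Q) − ¼ ln(1 − 2Q).
1 − 2P − Q = 0.685715, giving −½ ln(0.685715) = 0.188647.
1 − 2Q = 0.613062, giving −¼ ln(0.613062) = 0.122322.
d = 0.188647 + 0.122322 = 0.310969.
Under a molecular clock d = 2μt, so t = d/(2μ) = 0.310969 / (2 × 0.0068) = 22.87 Myr.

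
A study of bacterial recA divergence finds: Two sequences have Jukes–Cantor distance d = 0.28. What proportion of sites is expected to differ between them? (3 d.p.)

p = (3/4)(1 − e^(−4d/3)) = 0.75 × (1 − e^(-0.373333)) = 0.75 × (1 − 0.688436) = 0.233673.

0.234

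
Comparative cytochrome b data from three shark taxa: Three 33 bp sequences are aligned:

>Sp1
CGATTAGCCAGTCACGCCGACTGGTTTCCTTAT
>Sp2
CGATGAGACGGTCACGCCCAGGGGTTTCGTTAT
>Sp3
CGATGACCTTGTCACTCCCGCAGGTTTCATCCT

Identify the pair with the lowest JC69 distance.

Sp1 and Sp2

Sp1–Sp2: 7/33 differ, p = 0.212, d = 0.249.
Sp1–Sp3: 11/33 differ, p = 0.333, d = 0.441.
Sp2–Sp3: 11/33 differ, p = 0.333, d = 0.441.
The smallest distance is between Sp1 and Sp2.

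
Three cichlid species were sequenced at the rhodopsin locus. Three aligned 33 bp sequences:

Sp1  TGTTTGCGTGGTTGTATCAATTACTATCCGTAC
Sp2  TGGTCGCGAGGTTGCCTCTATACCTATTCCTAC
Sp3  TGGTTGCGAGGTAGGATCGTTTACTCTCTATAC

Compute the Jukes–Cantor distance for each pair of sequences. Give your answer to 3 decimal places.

Sp1–Sp2: 10/33 sites differ → p ≈ 0.30303, d = −0.75 ln(1 − 0.40404) = 0.388186 ≈ 0.388.
Sp1–Sp3: 9/33 sites differ → p ≈ 0.272727, d = −0.75 ln(1 − 0.363636) = 0.338988 ≈ 0.339.
Sp2–Sp3: 12/33 sites differ → p ≈ 0.363636, d = −0.75 ln(1 − 0.484848) = 0.497470 ≈ 0.497.

d(Sp1,Sp2) = 0.388, d(Sp1,Sp3) = 0.339, d(Sp2,Sp3) = 0.497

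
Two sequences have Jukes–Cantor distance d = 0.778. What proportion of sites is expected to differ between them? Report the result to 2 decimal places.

0.48

p = (3/4)(1 − e^(−4d/3)) = 0.75 × (1 − e^(-1.037333)) = 0.75 × (1 − 0.354399) = 0.484201.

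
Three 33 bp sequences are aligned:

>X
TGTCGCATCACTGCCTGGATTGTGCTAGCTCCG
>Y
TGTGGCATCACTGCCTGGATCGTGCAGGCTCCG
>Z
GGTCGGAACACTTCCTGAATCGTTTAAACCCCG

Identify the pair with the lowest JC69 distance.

X and Y

X–Y: 4/33 differ, p = 0.121, d = 0.132.
X–Z: 11/33 differ, p = 0.333, d = 0.441.
Y–Z: 11/33 differ, p = 0.333, d = 0.441.
The smallest distance is between X and Y.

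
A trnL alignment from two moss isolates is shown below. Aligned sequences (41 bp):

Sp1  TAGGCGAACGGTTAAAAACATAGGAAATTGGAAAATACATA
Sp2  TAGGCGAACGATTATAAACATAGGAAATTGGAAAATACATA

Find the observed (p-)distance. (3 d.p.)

The sequences differ at 2 of 41 positions (sites 11, 15).
p = 2/41 = 0.048780… ≈ 0.049 (to 3 d.p.).

0.049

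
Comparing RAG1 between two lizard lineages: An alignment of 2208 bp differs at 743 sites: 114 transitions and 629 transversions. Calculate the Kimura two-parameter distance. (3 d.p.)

P = 114/2208 ≈ 0.05163 and Q = 629/2208 ≈ 0.284873.
Under the Kimura two-parameter model, d = −½ ln(1 − 2P − Q) − ¼ ln(1 − 2Q).
1 − 2P − Q = 0.611867, giving −½ ln(0.611867) = 0.245620.
1 − 2Q = 0.430254, giving −¼ ln(0.430254) = 0.210845.
d = 0.245620 + 0.210845 = 0.456465.

0.456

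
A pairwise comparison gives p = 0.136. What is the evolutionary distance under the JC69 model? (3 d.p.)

d = −(3/4) ln(1 − 4p/3) = −0.75 ln(1 − 0.181333) = −0.75 ln(0.818667)
  = −0.75 × (-0.200078) = 0.150059 substitutions/site.

0.150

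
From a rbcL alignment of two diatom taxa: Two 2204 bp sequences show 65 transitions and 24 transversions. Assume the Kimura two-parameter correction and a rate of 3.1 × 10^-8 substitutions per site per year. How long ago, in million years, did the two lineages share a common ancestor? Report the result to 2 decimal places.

0.67

P = 65/2204 ≈ 0.029492 and Q = 24/2204 ≈ 0.010889.
Under the Kimura two-parameter model, d = −½ ln(1 − 2P − Q) − ¼ ln(1 − 2Q).
1 − 2P − Q = 0.930127, giving −½ ln(0.930127) = 0.036217.
1 − 2Q = 0.978222, giving −¼ ln(0.978222) = 0.005505.
d = 0.036217 + 0.005505 = 0.041722.
Under a molecular clock d = 2μt, so t = d/(2μ) = 0.041722 / (2 × 3.1 × 10^-8) = 0.67 million years.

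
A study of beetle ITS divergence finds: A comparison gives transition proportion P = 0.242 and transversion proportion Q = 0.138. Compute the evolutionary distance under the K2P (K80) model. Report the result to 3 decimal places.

0.567

Under the Kimura two-parameter model, d = −½ ln(1 − 2P − Q) − ¼ ln(1 − 2Q).
1 − 2P − Q = 0.378, giving −½ ln(0.378) = 0.486431.
1 − 2Q = 0.724, giving −¼ ln(0.724) = 0.080741.
d = 0.486431 + 0.080741 = 0.567172.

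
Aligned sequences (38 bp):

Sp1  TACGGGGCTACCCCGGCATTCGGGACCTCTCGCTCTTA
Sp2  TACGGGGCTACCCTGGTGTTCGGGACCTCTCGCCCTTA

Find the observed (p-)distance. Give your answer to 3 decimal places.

The sequences differ at 4 of 38 positions (sites 14, 17, 18, 34).
p = 4/38 = 0.105263… ≈ 0.105 (to 3 d.p.).

0.105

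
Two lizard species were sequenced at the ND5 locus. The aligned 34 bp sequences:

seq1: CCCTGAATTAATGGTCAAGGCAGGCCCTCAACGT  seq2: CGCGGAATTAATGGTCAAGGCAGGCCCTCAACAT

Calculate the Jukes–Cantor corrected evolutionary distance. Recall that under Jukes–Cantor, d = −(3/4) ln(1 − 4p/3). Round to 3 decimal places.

0.094

The sequences differ at 3 of 34 sites (2, 4, 33), so p = 3/34 ≈ 0.088235.
d = −(3/4) ln(1 − 4p/3) = −0.75 ln(1 − 0.117647) = −0.75 ln(0.882353)
  = −0.75 × (-0.125163) = 0.093872 substitutions/site.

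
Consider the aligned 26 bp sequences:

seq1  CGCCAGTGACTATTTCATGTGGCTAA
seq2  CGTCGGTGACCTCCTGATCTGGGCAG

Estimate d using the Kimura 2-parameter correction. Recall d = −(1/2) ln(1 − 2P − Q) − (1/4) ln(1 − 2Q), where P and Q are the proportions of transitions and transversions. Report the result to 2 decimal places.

0.68

Of 26 sites, 7 differences are transitions and 4 are transversions, so P = 7/26 ≈ 0.269231 and Q = 4/26 ≈ 0.153846.
Under the Kimura two-parameter model, d = −½ ln(1 − 2P − Q) − ¼ ln(1 − 2Q).
1 − 2P − Q = 0.307692, giving −½ ln(0.307692) = 0.589328.
1 − 2Q = 0.692308, giving −¼ ln(0.692308) = 0.091931.
d = 0.589328 + 0.091931 = 0.681259.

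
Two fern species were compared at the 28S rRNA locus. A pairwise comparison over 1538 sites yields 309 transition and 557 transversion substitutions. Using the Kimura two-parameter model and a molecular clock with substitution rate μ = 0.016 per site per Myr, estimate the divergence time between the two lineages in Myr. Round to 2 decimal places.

32.63

P = 309/1538 ≈ 0.20091 and Q = 557/1538 ≈ 0.362159.
Under the Kimura two-parameter model, d = −½ ln(1 − 2P − Q) − ¼ ln(1 − 2Q).
1 − 2P − Q = 0.236021, giving −½ ln(0.236021) = 0.721917.
1 − 2Q = 0.275682, giving −¼ ln(0.275682) = 0.322127.
d = 0.721917 + 0.322127 = 1.044044.
Under a molecular clock d = 2μt, so t = d/(2μ) = 1.044044 / (2 × 0.016) = 32.63 Myr.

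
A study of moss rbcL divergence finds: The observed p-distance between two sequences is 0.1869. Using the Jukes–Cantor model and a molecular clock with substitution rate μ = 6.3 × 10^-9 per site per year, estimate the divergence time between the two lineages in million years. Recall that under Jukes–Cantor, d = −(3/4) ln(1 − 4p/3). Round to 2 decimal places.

17.06

d = −(3/4) ln(1 − 4p/3) = −0.75 ln(1 − 0.2492) = −0.75 ln(0.7508)
  = −0.75 × (-0.286616) = 0.214962 substitutions/site.
Under a molecular clock d = 2μt, so t = d/(2μ) = 0.214962 / (2 × 6.3 × 10^-9) = 17.06 million years.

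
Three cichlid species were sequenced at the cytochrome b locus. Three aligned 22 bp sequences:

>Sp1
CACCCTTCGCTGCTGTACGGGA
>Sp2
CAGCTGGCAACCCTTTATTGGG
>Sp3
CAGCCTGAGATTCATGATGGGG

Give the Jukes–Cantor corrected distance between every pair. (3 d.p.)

Sp1–Sp2: 12/22 sites differ → p ≈ 0.545455, d = −0.75 ln(1 − 0.727273) = 0.974463 ≈ 0.974.
Sp1–Sp3: 10/22 sites differ → p ≈ 0.454545, d = −0.75 ln(1 − 0.60606) = 0.698667 ≈ 0.699.
Sp2–Sp3: 9/22 sites differ → p ≈ 0.409091, d = −0.75 ln(1 − 0.545455) = 0.591344 ≈ 0.591.

d(Sp1,Sp2) = 0.974, d(Sp1,Sp3) = 0.699, d(Sp2,Sp3) = 0.591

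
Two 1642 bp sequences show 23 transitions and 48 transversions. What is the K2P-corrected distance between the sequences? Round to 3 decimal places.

0.045

P = 23/1642 ≈ 0.014007 and Q = 48/1642 ≈ 0.029233.
Under the Kimura two-parameter model, d = −½ ln(1 − 2P − Q) − ¼ ln(1 − 2Q).
1 − 2P − Q = 0.942753, giving −½ ln(0.942753) = 0.029475.
1 − 2Q = 0.941534, giving −¼ ln(0.941534) = 0.015061.
d = 0.029475 + 0.015061 = 0.044536.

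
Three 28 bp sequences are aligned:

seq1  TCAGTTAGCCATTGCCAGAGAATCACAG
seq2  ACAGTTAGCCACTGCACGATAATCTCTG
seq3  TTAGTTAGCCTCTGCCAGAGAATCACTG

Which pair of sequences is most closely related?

seq1 and seq3

seq1–seq2: 7/28 differ, p = 0.250, d = 0.304.
seq1–seq3: 4/28 differ, p = 0.143, d = 0.158.
seq2–seq3: 7/28 differ, p = 0.250, d = 0.304.
The smallest distance is between seq1 and seq3.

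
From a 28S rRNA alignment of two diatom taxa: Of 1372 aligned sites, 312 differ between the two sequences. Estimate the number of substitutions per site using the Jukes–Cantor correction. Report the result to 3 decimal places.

p = 312/1372 ≈ 0.227405.
d = −(3/4) ln(1 − 4p/3) = −0.75 ln(1 − 0.303207) = −0.75 ln(0.696793)
  = −0.75 × (-0.361267) = 0.270950 substitutions/site.

0.271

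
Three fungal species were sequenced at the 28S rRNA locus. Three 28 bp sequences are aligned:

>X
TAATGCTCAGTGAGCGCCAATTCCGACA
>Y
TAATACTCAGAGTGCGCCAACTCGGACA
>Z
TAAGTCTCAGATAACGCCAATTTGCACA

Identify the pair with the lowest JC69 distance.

X and Y

X–Y: 5/28 differ, p = 0.179, d = 0.204.
X–Z: 8/28 differ, p = 0.286, d = 0.360.
Y–Z: 8/28 differ, p = 0.286, d = 0.360.
The smallest distance is between X and Y.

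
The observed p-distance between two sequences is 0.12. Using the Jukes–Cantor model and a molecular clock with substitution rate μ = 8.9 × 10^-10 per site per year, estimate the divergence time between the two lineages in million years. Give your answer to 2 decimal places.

73.46

d = −(3/4) ln(1 − 4p/3) = −0.75 ln(1 − 0.16) = −0.75 ln(0.84)
  = −0.75 × (-0.174353) = 0.130765 substitutions/site.
Under a molecular clock d = 2μt, so t = d/(2μ) = 0.130765 / (2 × 8.9 × 10^-10) = 73.46 million years.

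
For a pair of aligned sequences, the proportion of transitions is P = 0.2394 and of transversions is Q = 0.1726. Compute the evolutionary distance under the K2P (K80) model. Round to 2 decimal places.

0.63

Under the Kimura two-parameter model, d = −½ ln(1 − 2P − Q) − ¼ ln(1 − 2Q).
1 − 2P − Q = 0.3486, giving −½ ln(0.3486) = 0.526915.
1 − 2Q = 0.6548, giving −¼ ln(0.6548) = 0.105856.
d = 0.526915 + 0.105856 = 0.632771.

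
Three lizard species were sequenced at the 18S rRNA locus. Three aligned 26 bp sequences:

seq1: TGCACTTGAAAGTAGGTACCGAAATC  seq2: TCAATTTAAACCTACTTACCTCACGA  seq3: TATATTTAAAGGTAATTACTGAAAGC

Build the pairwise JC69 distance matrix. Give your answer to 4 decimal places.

d(seq1,seq2) = 0.8240, d(seq1,seq3) = 0.4643, d(seq2,seq3) = 0.5393

seq1–seq2: 13/26 sites differ → p = 0.5, d = −0.75 ln(1 − 0.666667) = 0.823960 ≈ 0.8240.
seq1–seq3: 9/26 sites differ → p ≈ 0.346154, d = −0.75 ln(1 − 0.461539) = 0.464280 ≈ 0.4643.
seq2–seq3: 10/26 sites differ → p ≈ 0.384615, d = −0.75 ln(1 − 0.51282) = 0.539341 ≈ 0.5393.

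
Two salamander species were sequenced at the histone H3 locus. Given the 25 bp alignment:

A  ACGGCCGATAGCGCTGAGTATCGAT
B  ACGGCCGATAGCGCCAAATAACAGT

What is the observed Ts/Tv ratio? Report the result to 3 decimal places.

Transitions are A↔G and C↔T; transversions are all other mismatches.
Transitions: 5. Transversions: 1.
R = 5/1 = 5.000.

5.000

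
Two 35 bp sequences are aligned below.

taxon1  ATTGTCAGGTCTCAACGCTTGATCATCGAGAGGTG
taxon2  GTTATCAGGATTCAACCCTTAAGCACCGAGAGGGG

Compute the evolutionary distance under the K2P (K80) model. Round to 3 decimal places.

Of 35 sites, 5 differences are transitions and 4 are transversions, so P = 5/35 ≈ 0.142857 and Q = 4/35 ≈ 0.114286.
Under the Kimura two-parameter model, d = −½ ln(1 − 2P − Q) − ¼ ln(1 − 2Q).
1 − 2P − Q = 0.6, giving −½ ln(0.6) = 0.255413.
1 − 2Q = 0.771428, giving −¼ ln(0.771428) = 0.064878.
d = 0.255413 + 0.064878 = 0.320291.

0.320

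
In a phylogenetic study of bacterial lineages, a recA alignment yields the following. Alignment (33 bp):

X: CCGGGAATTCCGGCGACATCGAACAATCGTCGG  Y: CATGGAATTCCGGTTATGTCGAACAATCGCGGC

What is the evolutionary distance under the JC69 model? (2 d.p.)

The sequences differ at 9 of 33 sites (2, 3, 14, 15, 17, 18, 30, 31, 33), so p = 9/33 ≈ 0.272727.
d = −(3/4) ln(1 − 4p/3) = −0.75 ln(1 − 0.363636) = −0.75 ln(0.636364)
  = −0.75 × (-0.451985) = 0.338989 substitutions/site.

0.34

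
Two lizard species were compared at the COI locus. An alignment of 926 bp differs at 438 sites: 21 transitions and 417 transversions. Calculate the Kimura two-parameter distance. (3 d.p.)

P = 21/926 ≈ 0.022678 and Q = 417/926 ≈ 0.450324.
Under the Kimura two-parameter model, d = −½ ln(1 − 2P − Q) − ¼ ln(1 − 2Q).
1 − 2P − Q = 0.50432, giving −½ ln(0.50432) = 0.342272.
1 − 2Q = 0.099352, giving −¼ ln(0.099352) = 0.577272.
d = 0.342272 + 0.577272 = 0.919544.

0.920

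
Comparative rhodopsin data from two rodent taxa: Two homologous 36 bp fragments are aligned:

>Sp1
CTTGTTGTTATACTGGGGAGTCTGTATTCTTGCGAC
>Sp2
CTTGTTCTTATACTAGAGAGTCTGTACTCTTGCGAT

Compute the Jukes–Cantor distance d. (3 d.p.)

0.154

The sequences differ at 5 of 36 sites (7, 15, 17, 27, 36), so p = 5/36 ≈ 0.138889.
d = −(3/4) ln(1 − 4p/3) = −0.75 ln(1 − 0.185185) = −0.75 ln(0.814815)
  = −0.75 × (-0.204794) = 0.153596 substitutions/site.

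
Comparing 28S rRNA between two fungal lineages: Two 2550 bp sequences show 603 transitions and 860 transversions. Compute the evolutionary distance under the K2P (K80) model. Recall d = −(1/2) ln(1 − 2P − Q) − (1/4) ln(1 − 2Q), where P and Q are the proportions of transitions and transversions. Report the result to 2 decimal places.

P = 603/2550 ≈ 0.236471 and Q = 860/2550 ≈ 0.337255.
Under the Kimura two-parameter model, d = −½ ln(1 − 2P − Q) − ¼ ln(1 − 2Q).
1 − 2P − Q = 0.189803, giving −½ ln(0.189803) = 0.830884.
1 − 2Q = 0.32549, giving −¼ ln(0.32549) = 0.280606.
d = 0.830884 + 0.280606 = 1.111490.

1.11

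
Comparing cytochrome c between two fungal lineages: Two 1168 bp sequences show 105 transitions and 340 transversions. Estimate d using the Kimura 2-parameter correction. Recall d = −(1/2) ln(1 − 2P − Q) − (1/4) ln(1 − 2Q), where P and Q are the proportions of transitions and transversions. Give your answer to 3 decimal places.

0.536

P = 105/1168 ≈ 0.089897 and Q = 340/1168 ≈ 0.291096.
Under the Kimura two-parameter model, d = −½ ln(1 − 2P − Q) − ¼ ln(1 − 2Q).
1 − 2P − Q = 0.52911, giving −½ ln(0.52911) = 0.318279.
1 − 2Q = 0.417808, giving −¼ ln(0.417808) = 0.218183.
d = 0.318279 + 0.218183 = 0.536462.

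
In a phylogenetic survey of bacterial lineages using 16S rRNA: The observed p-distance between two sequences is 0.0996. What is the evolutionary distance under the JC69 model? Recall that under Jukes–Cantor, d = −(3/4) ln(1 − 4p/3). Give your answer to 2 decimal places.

0.11

d = −(3/4) ln(1 − 4p/3) = −0.75 ln(1 − 0.1328) = −0.75 ln(0.8672)
  = −0.75 × (-0.142486) = 0.106865 substitutions/site.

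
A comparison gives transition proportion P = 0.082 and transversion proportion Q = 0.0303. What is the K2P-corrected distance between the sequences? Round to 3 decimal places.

Under the Kimura two-parameter model, d = −½ ln(1 − 2P − Q) − ¼ ln(1 − 2Q).
1 − 2P − Q = 0.8057, giving −½ ln(0.8057) = 0.108022.
1 − 2Q = 0.9394, giving −¼ ln(0.9394) = 0.015628.
d = 0.108022 + 0.015628 = 0.123650.

0.124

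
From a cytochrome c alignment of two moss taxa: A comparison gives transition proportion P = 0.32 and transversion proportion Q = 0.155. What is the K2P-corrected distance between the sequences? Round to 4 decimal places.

Under the Kimura two-parameter model, d = −½ ln(1 − 2P − Q) − ¼ ln(1 − 2Q).
1 − 2P − Q = 0.205, giving −½ ln(0.205) = 0.792373.
1 − 2Q = 0.69, giving −¼ ln(0.69) = 0.092766.
d = 0.792373 + 0.092766 = 0.885139.

0.8851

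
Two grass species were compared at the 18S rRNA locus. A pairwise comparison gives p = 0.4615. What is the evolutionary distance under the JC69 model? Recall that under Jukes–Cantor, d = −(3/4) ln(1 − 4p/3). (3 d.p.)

0.717

d = −(3/4) ln(1 − 4p/3) = −0.75 ln(1 − 0.615333) = −0.75 ln(0.384667)
  = −0.75 × (-0.955377) = 0.716533 substitutions/site.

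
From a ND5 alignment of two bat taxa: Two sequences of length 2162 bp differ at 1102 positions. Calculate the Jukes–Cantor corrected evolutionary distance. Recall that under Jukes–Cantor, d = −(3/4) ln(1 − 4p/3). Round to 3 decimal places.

0.854

p = 1102/2162 ≈ 0.509713.
d = −(3/4) ln(1 − 4p/3) = −0.75 ln(1 − 0.679617) = −0.75 ln(0.320383)
  = −0.75 × (-1.138238) = 0.853679 substitutions/site.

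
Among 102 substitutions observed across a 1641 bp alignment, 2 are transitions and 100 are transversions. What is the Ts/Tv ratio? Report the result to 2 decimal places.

0.02

R = 2/100 = 0.02.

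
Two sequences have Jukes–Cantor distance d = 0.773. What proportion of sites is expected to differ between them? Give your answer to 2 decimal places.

p = (3/4)(1 − e^(−4d/3)) = 0.75 × (1 − e^(-1.030667)) = 0.75 × (1 − 0.356769) = 0.482423.

0.48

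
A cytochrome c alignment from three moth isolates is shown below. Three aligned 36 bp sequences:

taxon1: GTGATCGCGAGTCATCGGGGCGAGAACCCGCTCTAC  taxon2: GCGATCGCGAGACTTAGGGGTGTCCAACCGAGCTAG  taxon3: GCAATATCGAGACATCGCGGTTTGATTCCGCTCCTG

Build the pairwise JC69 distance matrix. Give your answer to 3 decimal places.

d(taxon1,taxon2) = 0.441, d(taxon1,taxon3) = 0.548, d(taxon2,taxon3) = 0.608

taxon1–taxon2: 12/36 sites differ → p ≈ 0.333333, d = −0.75 ln(1 − 0.444444) = 0.440839 ≈ 0.441.
taxon1–taxon3: 14/36 sites differ → p ≈ 0.388889, d = −0.75 ln(1 − 0.518519) = 0.548166 ≈ 0.548.
taxon2–taxon3: 15/36 sites differ → p ≈ 0.416667, d = −0.75 ln(1 − 0.555556) = 0.608198 ≈ 0.608.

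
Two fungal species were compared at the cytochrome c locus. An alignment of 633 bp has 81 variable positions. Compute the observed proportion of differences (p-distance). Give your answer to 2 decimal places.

0.13

p = 81/633 = 0.127962… ≈ 0.13 (to 2 d.p.).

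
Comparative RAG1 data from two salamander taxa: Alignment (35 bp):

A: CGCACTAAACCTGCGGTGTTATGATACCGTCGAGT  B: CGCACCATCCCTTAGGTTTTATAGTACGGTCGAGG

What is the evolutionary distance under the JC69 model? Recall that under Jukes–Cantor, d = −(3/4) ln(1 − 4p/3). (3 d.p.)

0.360

The sequences differ at 10 of 35 sites (6, 8, 9, 13, 14, 18, 23, 24, 28, 35), so p = 10/35 ≈ 0.285714.
d = −(3/4) ln(1 − 4p/3) = −0.75 ln(1 − 0.380952) = −0.75 ln(0.619048)
  = −0.75 × (-0.479572) = 0.359679 substitutions/site.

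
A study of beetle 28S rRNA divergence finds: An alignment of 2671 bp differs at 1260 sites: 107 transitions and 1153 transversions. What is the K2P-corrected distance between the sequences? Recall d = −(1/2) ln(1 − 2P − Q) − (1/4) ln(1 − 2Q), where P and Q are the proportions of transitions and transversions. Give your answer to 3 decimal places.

0.856

P = 107/2671 ≈ 0.04006 and Q = 1153/2671 ≈ 0.431674.
Under the Kimura two-parameter model, d = −½ ln(1 − 2P − Q) − ¼ ln(1 − 2Q).
1 − 2P − Q = 0.488206, giving −½ ln(0.488206) = 0.358509.
1 − 2Q = 0.136652, giving −¼ ln(0.136652) = 0.497579.
d = 0.358509 + 0.497579 = 0.856088.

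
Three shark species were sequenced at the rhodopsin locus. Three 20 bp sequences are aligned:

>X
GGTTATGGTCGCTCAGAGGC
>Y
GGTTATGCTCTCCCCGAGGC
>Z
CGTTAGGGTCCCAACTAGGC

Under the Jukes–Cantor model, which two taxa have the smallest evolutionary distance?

X and Y

X–Y: 4/20 differ, p = 0.200, d = 0.233.
X–Z: 7/20 differ, p = 0.350, d = 0.471.
Y–Z: 7/20 differ, p = 0.350, d = 0.471.
The smallest distance is between X and Y.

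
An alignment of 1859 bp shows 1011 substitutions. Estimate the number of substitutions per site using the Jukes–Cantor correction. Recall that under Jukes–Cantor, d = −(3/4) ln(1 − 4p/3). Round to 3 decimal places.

p = 1011/1859 ≈ 0.543841.
d = −(3/4) ln(1 − 4p/3) = −0.75 ln(1 − 0.725121) = −0.75 ln(0.274879)
  = −0.75 × (-1.291424) = 0.968568 substitutions/site.

0.969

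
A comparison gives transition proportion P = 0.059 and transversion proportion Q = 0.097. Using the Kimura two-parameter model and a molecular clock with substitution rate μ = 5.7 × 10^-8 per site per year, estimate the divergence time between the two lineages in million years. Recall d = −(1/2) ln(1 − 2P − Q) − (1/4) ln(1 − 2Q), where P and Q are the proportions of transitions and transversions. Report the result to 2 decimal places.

Under the Kimura two-parameter model, d = −½ ln(1 − 2P − Q) − ¼ ln(1 − 2Q).
1 − 2P − Q = 0.785, giving −½ ln(0.785) = 0.121036.
1 − 2Q = 0.806, giving −¼ ln(0.806) = 0.053918.
d = 0.121036 + 0.053918 = 0.174954.
Under a molecular clock d = 2μt, so t = d/(2μ) = 0.174954 / (2 × 5.7 × 10^-8) = 1.53 million years.

1.53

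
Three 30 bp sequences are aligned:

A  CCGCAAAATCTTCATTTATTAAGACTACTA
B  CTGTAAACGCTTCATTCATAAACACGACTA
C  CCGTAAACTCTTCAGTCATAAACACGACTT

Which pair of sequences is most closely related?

A–B: 8/30 differ, p = 0.267, d = 0.330.
A–C: 8/30 differ, p = 0.267, d = 0.330.
B–C: 4/30 differ, p = 0.133, d = 0.147.
The smallest distance is between B and C.

B and C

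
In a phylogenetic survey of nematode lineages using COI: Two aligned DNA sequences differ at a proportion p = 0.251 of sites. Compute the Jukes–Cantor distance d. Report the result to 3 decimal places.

0.306

d = −(3/4) ln(1 − 4p/3) = −0.75 ln(1 − 0.334667) = −0.75 ln(0.665333)
  = −0.75 × (-0.407468) = 0.305601 substitutions/site.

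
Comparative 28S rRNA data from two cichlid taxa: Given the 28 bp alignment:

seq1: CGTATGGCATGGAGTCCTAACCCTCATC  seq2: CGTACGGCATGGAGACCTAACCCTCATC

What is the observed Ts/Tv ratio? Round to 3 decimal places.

1.000

Transitions are A↔G and C↔T; transversions are all other mismatches.
Transitions: 1. Transversions: 1.
R = 1/1 = 1.000.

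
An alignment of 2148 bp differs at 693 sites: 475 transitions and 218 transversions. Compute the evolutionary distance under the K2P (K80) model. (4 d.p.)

P = 475/2148 ≈ 0.221136 and Q = 218/2148 ≈ 0.10149.
Under the Kimura two-parameter model, d = −½ ln(1 − 2P − Q) − ¼ ln(1 − 2Q).
1 − 2P − Q = 0.456238, giving −½ ln(0.456238) = 0.392370.
1 − 2Q = 0.79702, giving −¼ ln(0.79702) = 0.056719.
d = 0.392370 + 0.056719 = 0.449089.

0.4491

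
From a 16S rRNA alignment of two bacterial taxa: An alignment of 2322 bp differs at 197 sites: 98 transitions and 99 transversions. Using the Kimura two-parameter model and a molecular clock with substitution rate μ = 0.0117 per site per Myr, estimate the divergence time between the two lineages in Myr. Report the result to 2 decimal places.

P = 98/2322 ≈ 0.042205 and Q = 99/2322 ≈ 0.042636.
Under the Kimura two-parameter model, d = −½ ln(1 − 2P − Q) − ¼ ln(1 − 2Q).
1 − 2P − Q = 0.872954, giving −½ ln(0.872954) = 0.067936.
1 − 2Q = 0.914728, giving −¼ ln(0.914728) = 0.022282.
d = 0.067936 + 0.022282 = 0.090218.
Under a molecular clock d = 2μt, so t = d/(2μ) = 0.090218 / (2 × 0.0117) = 3.86 Myr.

3.86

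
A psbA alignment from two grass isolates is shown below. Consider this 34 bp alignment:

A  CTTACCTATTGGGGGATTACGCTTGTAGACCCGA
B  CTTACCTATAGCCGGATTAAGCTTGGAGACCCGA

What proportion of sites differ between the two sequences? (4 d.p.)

The sequences differ at 5 of 34 positions (sites 10, 12, 13, 20, 26).
p = 5/34 = 0.147058… ≈ 0.1471 (to 4 d.p.).

0.1471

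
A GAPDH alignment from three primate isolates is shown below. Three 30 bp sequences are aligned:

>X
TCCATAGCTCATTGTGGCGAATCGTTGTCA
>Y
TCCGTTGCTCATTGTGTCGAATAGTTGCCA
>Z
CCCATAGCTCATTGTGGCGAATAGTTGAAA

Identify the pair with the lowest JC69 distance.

X–Y: 5/30 differ, p = 0.167, d = 0.188.
X–Z: 4/30 differ, p = 0.133, d = 0.147.
Y–Z: 6/30 differ, p = 0.200, d = 0.233.
The smallest distance is between X and Z.

X and Z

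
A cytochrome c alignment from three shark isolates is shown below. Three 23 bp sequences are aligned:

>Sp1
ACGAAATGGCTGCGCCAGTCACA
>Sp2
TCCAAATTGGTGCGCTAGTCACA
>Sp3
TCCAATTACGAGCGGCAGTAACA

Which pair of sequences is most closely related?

Sp1–Sp2: 5/23 differ, p = 0.217, d = 0.257.
Sp1–Sp3: 9/23 differ, p = 0.391, d = 0.553.
Sp2–Sp3: 7/23 differ, p = 0.304, d = 0.390.
The smallest distance is between Sp1 and Sp2.

Sp1 and Sp2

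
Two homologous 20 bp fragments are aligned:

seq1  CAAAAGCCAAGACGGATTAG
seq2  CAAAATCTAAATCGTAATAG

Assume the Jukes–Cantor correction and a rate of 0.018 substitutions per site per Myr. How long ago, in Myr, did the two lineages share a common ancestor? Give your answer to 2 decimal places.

10.64

The sequences differ at 6 of 20 sites (6, 8, 11, 12, 15, 17), so p = 6/20 = 0.3.
d = −(3/4) ln(1 − 4p/3) = −0.75 ln(1 − 0.4) = −0.75 ln(0.6)
  = −0.75 × (-0.510826) = 0.383120 substitutions/site.
Under a molecular clock d = 2μt, so t = d/(2μ) = 0.383120 / (2 × 0.018) = 10.64 Myr.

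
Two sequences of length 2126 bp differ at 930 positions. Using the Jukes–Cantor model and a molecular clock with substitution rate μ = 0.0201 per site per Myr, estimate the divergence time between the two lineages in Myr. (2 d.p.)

p = 930/2126 ≈ 0.437441.
d = −(3/4) ln(1 − 4p/3) = −0.75 ln(1 − 0.583255) = −0.75 ln(0.416745)
  = −0.75 × (-0.875281) = 0.656461 substitutions/site.
Under a molecular clock d = 2μt, so t = d/(2μ) = 0.656461 / (2 × 0.0201) = 16.33 Myr.

16.33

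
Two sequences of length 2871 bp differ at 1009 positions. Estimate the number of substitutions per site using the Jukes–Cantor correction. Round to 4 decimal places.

p = 1009/2871 ≈ 0.351445.
d = −(3/4) ln(1 − 4p/3) = −0.75 ln(1 − 0.468593) = −0.75 ln(0.531407)
  = −0.75 × (-0.632227) = 0.474170 substitutions/site.

0.4742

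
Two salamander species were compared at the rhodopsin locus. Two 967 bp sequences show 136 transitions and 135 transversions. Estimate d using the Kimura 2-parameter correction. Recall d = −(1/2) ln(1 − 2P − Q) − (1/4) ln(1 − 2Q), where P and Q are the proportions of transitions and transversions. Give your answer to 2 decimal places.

P = 136/967 ≈ 0.140641 and Q = 135/967 ≈ 0.139607.
Under the Kimura two-parameter model, d = −½ ln(1 − 2P − Q) − ¼ ln(1 − 2Q).
1 − 2P − Q = 0.579111, giving −½ ln(0.579111) = 0.273131.
1 − 2Q = 0.720786, giving −¼ ln(0.720786) = 0.081853.
d = 0.273131 + 0.081853 = 0.354984.

0.35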